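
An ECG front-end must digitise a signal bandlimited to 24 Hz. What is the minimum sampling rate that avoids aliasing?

48 Hz

Nyquist rate = 2 × 24 Hz = 48 Hz.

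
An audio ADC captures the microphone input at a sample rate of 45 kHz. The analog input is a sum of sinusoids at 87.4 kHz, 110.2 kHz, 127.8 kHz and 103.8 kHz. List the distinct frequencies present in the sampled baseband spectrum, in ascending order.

2.6 kHz, 7.2 kHz, 13.8 kHz, 20.2 kHz

fs/2 = 22.5 kHz.
87.4 kHz mod fs = 42.4 kHz.
42.4 kHz > fs/2 = 22.5 kHz, folds to fs − 42.4 kHz = 2.6 kHz.
110.2 kHz mod fs = 20.2 kHz.
20.2 kHz ≤ fs/2 = 22.5 kHz, appears at 20.2 kHz.
127.8 kHz mod fs = 37.8 kHz.
37.8 kHz > fs/2 = 22.5 kHz, folds to fs − 37.8 kHz = 7.2 kHz.
103.8 kHz mod fs = 13.8 kHz.
13.8 kHz ≤ fs/2 = 22.5 kHz, appears at 13.8 kHz.
Distinct values: {2.6 kHz, 7.2 kHz, 13.8 kHz, 20.2 kHz}.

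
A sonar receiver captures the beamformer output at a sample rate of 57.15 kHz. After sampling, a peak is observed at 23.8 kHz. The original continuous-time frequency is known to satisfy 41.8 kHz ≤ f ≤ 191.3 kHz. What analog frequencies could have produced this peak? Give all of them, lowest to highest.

80.95 kHz, 90.5 kHz, 138.1 kHz, 147.65 kHz

Frequencies that alias to 23.8 kHz are k·fs ± 23.8 kHz for integer k ≥ 0.
k=0: 23.8 kHz.
k=1: 33.35 kHz, 80.95 kHz.
k=2: 90.5 kHz, 138.1 kHz.
k=3: 147.65 kHz, 195.25 kHz.
k=4: 204.8 kHz, 252.4 kHz.
Within [41.8 kHz, 191.3 kHz]: 80.95 kHz, 90.5 kHz, 138.1 kHz, 147.65 kHz.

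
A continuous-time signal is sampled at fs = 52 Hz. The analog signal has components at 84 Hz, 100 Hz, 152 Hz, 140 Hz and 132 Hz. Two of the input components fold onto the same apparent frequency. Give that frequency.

fs/2 = 26 Hz.
84 Hz mod fs = 32 Hz.
32 Hz > fs/2 = 26 Hz, folds to fs − 32 Hz = 20 Hz.
100 Hz mod fs = 48 Hz.
48 Hz > fs/2 = 26 Hz, folds to fs − 48 Hz = 4 Hz.
152 Hz mod fs = 48 Hz.
48 Hz > fs/2 = 26 Hz, folds to fs − 48 Hz = 4 Hz.
140 Hz mod fs = 36 Hz.
36 Hz > fs/2 = 26 Hz, folds to fs − 36 Hz = 16 Hz.
132 Hz mod fs = 28 Hz.
28 Hz > fs/2 = 26 Hz, folds to fs − 28 Hz = 24 Hz.
100 Hz and 152 Hz both map to 4 Hz.

4 Hz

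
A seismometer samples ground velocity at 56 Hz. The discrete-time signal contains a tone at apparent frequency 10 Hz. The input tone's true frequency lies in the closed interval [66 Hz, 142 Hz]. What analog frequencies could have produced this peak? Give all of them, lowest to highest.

66 Hz, 102 Hz, 122 Hz

Frequencies that alias to 10 Hz are k·fs ± 10 Hz for integer k ≥ 0.
k=0: 10 Hz.
k=1: 46 Hz, 66 Hz.
k=2: 102 Hz, 122 Hz.
k=3: 158 Hz, 178 Hz.
Within [66 Hz, 142 Hz]: 66 Hz, 102 Hz, 122 Hz.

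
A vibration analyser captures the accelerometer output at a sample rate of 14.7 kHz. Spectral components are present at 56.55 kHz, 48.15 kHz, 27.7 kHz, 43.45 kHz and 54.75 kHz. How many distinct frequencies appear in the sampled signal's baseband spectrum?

fs/2 = 7.35 kHz.
56.55 kHz mod fs = 12.45 kHz.
12.45 kHz > fs/2 = 7.35 kHz, folds to fs − 12.45 kHz = 2.25 kHz.
48.15 kHz mod fs = 4.05 kHz.
4.05 kHz ≤ fs/2 = 7.35 kHz, appears at 4.05 kHz.
27.7 kHz mod fs = 13 kHz.
13 kHz > fs/2 = 7.35 kHz, folds to fs − 13 kHz = 1.7 kHz.
43.45 kHz mod fs = 14.05 kHz.
14.05 kHz > fs/2 = 7.35 kHz, folds to fs − 14.05 kHz = 0.65 kHz.
54.75 kHz mod fs = 10.65 kHz.
10.65 kHz > fs/2 = 7.35 kHz, folds to fs − 10.65 kHz = 4.05 kHz.
Distinct values: {0.65 kHz, 1.7 kHz, 2.25 kHz, 4.05 kHz} → 4.

4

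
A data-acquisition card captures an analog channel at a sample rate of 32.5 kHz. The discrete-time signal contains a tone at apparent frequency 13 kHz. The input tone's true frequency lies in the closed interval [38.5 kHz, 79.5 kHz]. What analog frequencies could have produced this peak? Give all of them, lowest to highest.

45.5 kHz, 52 kHz, 78 kHz

Frequencies that alias to 13 kHz are k·fs ± 13 kHz for integer k ≥ 0.
k=0: 13 kHz.
k=1: 19.5 kHz, 45.5 kHz.
k=2: 52 kHz, 78 kHz.
k=3: 84.5 kHz, 110.5 kHz.
Within [38.5 kHz, 79.5 kHz]: 45.5 kHz, 52 kHz, 78 kHz.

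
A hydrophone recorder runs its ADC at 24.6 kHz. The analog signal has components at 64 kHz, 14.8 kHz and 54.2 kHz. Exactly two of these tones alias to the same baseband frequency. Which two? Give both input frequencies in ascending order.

14.8 kHz, 64 kHz

fs/2 = 12.3 kHz.
64 kHz mod fs = 14.8 kHz.
14.8 kHz > fs/2 = 12.3 kHz, folds to fs − 14.8 kHz = 9.8 kHz.
14.8 kHz > fs/2 = 12.3 kHz, folds to fs − 14.8 kHz = 9.8 kHz.
54.2 kHz mod fs = 5 kHz.
5 kHz ≤ fs/2 = 12.3 kHz, appears at 5 kHz.
14.8 kHz and 64 kHz both map to 9.8 kHz.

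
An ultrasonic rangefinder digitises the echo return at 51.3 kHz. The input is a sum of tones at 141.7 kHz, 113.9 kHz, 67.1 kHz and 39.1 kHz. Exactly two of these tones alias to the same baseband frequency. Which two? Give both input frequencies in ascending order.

fs/2 = 25.65 kHz.
141.7 kHz mod fs = 39.1 kHz.
39.1 kHz > fs/2 = 25.65 kHz, folds to fs − 39.1 kHz = 12.2 kHz.
113.9 kHz mod fs = 11.3 kHz.
11.3 kHz ≤ fs/2 = 25.65 kHz, appears at 11.3 kHz.
67.1 kHz mod fs = 15.8 kHz.
15.8 kHz ≤ fs/2 = 25.65 kHz, appears at 15.8 kHz.
39.1 kHz > fs/2 = 25.65 kHz, folds to fs − 39.1 kHz = 12.2 kHz.
39.1 kHz and 141.7 kHz both map to 12.2 kHz.

39.1 kHz, 141.7 kHz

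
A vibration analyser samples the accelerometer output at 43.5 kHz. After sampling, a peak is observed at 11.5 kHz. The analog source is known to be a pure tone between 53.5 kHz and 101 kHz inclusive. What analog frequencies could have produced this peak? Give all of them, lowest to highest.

55 kHz, 75.5 kHz, 98.5 kHz

Frequencies that alias to 11.5 kHz are k·fs ± 11.5 kHz for integer k ≥ 0.
k=0: 11.5 kHz.
k=1: 32 kHz, 55 kHz.
k=2: 75.5 kHz, 98.5 kHz.
k=3: 119 kHz, 142 kHz.
Within [53.5 kHz, 101 kHz]: 55 kHz, 75.5 kHz, 98.5 kHz.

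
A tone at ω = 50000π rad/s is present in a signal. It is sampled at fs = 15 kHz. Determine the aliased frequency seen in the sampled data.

ω = 50000π rad/s → f = ω/(2π) = 25000 Hz = 25 kHz.
25 kHz mod fs = 10 kHz.
10 kHz > fs/2 = 7.5 kHz, folds to fs − 10 kHz = 5 kHz.

5 kHz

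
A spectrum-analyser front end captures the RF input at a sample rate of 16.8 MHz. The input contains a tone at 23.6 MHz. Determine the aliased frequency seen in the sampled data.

23.6 MHz mod fs = 6.8 MHz.
6.8 MHz ≤ fs/2 = 8.4 MHz, appears at 6.8 MHz.

6.8 MHz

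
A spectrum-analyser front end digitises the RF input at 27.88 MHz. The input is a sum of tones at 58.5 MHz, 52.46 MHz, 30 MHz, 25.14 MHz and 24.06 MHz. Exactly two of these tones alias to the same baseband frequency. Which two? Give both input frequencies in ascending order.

fs/2 = 13.94 MHz.
58.5 MHz mod fs = 2.74 MHz.
2.74 MHz ≤ fs/2 = 13.94 MHz, appears at 2.74 MHz.
52.46 MHz mod fs = 24.58 MHz.
24.58 MHz > fs/2 = 13.94 MHz, folds to fs − 24.58 MHz = 3.3 MHz.
30 MHz mod fs = 2.12 MHz.
2.12 MHz ≤ fs/2 = 13.94 MHz, appears at 2.12 MHz.
25.14 MHz > fs/2 = 13.94 MHz, folds to fs − 25.14 MHz = 2.74 MHz.
24.06 MHz > fs/2 = 13.94 MHz, folds to fs − 24.06 MHz = 3.82 MHz.
25.14 MHz and 58.5 MHz both map to 2.74 MHz.

25.14 MHz, 58.5 MHz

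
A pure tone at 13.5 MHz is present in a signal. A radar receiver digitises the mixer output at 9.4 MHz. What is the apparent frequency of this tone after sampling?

13.5 MHz mod fs = 4.1 MHz.
4.1 MHz ≤ fs/2 = 4.7 MHz, appears at 4.1 MHz.

4.1 MHz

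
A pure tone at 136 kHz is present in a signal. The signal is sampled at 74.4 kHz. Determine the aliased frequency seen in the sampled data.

12.8 kHz

136 kHz mod fs = 61.6 kHz.
61.6 kHz > fs/2 = 37.2 kHz, folds to fs − 61.6 kHz = 12.8 kHz.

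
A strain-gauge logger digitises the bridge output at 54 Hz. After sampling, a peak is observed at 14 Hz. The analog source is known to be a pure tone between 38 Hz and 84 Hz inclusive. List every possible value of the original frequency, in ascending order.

Frequencies that alias to 14 Hz are k·fs ± 14 Hz for integer k ≥ 0.
k=0: 14 Hz.
k=1: 40 Hz, 68 Hz.
k=2: 94 Hz, 122 Hz.
Within [38 Hz, 84 Hz]: 40 Hz, 68 Hz.

40 Hz, 68 Hz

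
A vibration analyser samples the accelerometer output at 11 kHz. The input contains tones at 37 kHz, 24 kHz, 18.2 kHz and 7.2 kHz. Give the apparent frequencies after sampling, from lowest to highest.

fs/2 = 5.5 kHz.
37 kHz mod fs = 4 kHz.
4 kHz ≤ fs/2 = 5.5 kHz, appears at 4 kHz.
24 kHz mod fs = 2 kHz.
2 kHz ≤ fs/2 = 5.5 kHz, appears at 2 kHz.
18.2 kHz mod fs = 7.2 kHz.
7.2 kHz > fs/2 = 5.5 kHz, folds to fs − 7.2 kHz = 3.8 kHz.
7.2 kHz > fs/2 = 5.5 kHz, folds to fs − 7.2 kHz = 3.8 kHz.
Distinct values: {2 kHz, 3.8 kHz, 4 kHz}.

2 kHz, 3.8 kHz, 4 kHz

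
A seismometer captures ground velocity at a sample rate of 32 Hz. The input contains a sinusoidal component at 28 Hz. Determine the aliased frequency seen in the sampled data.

28 Hz > fs/2 = 16 Hz, folds to fs − 28 Hz = 4 Hz.

4 Hz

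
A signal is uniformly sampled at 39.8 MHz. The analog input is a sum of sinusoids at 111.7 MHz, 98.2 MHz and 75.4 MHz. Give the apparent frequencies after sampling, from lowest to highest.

fs/2 = 19.9 MHz.
111.7 MHz mod fs = 32.1 MHz.
32.1 MHz > fs/2 = 19.9 MHz, folds to fs − 32.1 MHz = 7.7 MHz.
98.2 MHz mod fs = 18.6 MHz.
18.6 MHz ≤ fs/2 = 19.9 MHz, appears at 18.6 MHz.
75.4 MHz mod fs = 35.6 MHz.
35.6 MHz > fs/2 = 19.9 MHz, folds to fs − 35.6 MHz = 4.2 MHz.
Distinct values: {4.2 MHz, 7.7 MHz, 18.6 MHz}.

4.2 MHz, 7.7 MHz, 18.6 MHz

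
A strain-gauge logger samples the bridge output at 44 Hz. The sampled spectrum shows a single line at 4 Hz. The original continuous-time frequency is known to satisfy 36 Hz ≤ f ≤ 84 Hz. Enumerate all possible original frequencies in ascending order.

Frequencies that alias to 4 Hz are k·fs ± 4 Hz for integer k ≥ 0.
k=0: 4 Hz.
k=1: 40 Hz, 48 Hz.
k=2: 84 Hz, 92 Hz.
k=3: 128 Hz, 136 Hz.
Within [36 Hz, 84 Hz]: 40 Hz, 48 Hz, 84 Hz.

40 Hz, 48 Hz, 84 Hz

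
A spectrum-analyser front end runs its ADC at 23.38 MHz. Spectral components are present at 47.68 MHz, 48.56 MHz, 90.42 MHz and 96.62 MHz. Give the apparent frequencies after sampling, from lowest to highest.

0.92 MHz, 1.8 MHz, 3.1 MHz

fs/2 = 11.69 MHz.
47.68 MHz mod fs = 0.92 MHz.
0.92 MHz ≤ fs/2 = 11.69 MHz, appears at 0.92 MHz.
48.56 MHz mod fs = 1.8 MHz.
1.8 MHz ≤ fs/2 = 11.69 MHz, appears at 1.8 MHz.
90.42 MHz mod fs = 20.28 MHz.
20.28 MHz > fs/2 = 11.69 MHz, folds to fs − 20.28 MHz = 3.1 MHz.
96.62 MHz mod fs = 3.1 MHz.
3.1 MHz ≤ fs/2 = 11.69 MHz, appears at 3.1 MHz.
Distinct values: {0.92 MHz, 1.8 MHz, 3.1 MHz}.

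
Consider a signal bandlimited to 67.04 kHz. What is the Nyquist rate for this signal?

Nyquist rate = 2 × 67.04 kHz = 134.08 kHz.

134.08 kHz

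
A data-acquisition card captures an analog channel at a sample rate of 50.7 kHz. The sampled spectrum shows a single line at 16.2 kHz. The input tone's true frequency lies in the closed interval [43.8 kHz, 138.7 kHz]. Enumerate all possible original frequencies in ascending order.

66.9 kHz, 85.2 kHz, 117.6 kHz, 135.9 kHz

Frequencies that alias to 16.2 kHz are k·fs ± 16.2 kHz for integer k ≥ 0.
k=0: 16.2 kHz.
k=1: 34.5 kHz, 66.9 kHz.
k=2: 85.2 kHz, 117.6 kHz.
k=3: 135.9 kHz, 168.3 kHz.
k=4: 186.6 kHz, 219 kHz.
Within [43.8 kHz, 138.7 kHz]: 66.9 kHz, 85.2 kHz, 117.6 kHz, 135.9 kHz.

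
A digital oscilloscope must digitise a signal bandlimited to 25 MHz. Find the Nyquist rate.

Nyquist rate = 2 × 25 MHz = 50 MHz.

50 MHz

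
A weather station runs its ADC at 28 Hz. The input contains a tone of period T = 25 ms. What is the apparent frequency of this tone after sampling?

T = 25 ms → f = 1/T = 40 Hz.
40 Hz mod fs = 12 Hz.
12 Hz ≤ fs/2 = 14 Hz, appears at 12 Hz.

12 Hz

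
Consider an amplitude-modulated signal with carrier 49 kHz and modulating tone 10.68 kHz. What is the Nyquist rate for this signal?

AM sidebands sit at fc ± fm = 38.32 kHz and 59.68 kHz.
Highest-frequency component: 59.68 kHz.
Nyquist rate = 2 × 59.68 kHz = 119.36 kHz.

119.36 kHz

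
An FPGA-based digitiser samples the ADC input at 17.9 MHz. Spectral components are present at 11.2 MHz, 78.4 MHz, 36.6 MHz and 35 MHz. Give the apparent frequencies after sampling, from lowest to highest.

fs/2 = 8.95 MHz.
11.2 MHz > fs/2 = 8.95 MHz, folds to fs − 11.2 MHz = 6.7 MHz.
78.4 MHz mod fs = 6.8 MHz.
6.8 MHz ≤ fs/2 = 8.95 MHz, appears at 6.8 MHz.
36.6 MHz mod fs = 0.8 MHz.
0.8 MHz ≤ fs/2 = 8.95 MHz, appears at 0.8 MHz.
35 MHz mod fs = 17.1 MHz.
17.1 MHz > fs/2 = 8.95 MHz, folds to fs − 17.1 MHz = 0.8 MHz.
Distinct values: {0.8 MHz, 6.7 MHz, 6.8 MHz}.

0.8 MHz, 6.7 MHz, 6.8 MHz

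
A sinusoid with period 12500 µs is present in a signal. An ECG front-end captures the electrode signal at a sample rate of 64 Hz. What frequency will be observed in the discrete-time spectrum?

16 Hz

T = 12500 µs → f = 1/T = 80 Hz.
80 Hz mod fs = 16 Hz.
16 Hz ≤ fs/2 = 32 Hz, appears at 16 Hz.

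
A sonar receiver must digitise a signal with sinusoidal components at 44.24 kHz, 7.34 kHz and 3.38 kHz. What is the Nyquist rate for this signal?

88.48 kHz

Highest-frequency component: 44.24 kHz.
Nyquist rate = 2 × 44.24 kHz = 88.48 kHz.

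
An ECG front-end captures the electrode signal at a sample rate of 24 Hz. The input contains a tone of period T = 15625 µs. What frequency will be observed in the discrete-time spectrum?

T = 15625 µs → f = 1/T = 64 Hz.
64 Hz mod fs = 16 Hz.
16 Hz > fs/2 = 12 Hz, folds to fs − 16 Hz = 8 Hz.

8 Hz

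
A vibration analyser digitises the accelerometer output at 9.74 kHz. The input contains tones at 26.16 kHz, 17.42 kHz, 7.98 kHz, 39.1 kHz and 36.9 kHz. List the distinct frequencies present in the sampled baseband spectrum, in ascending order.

fs/2 = 4.87 kHz.
26.16 kHz mod fs = 6.68 kHz.
6.68 kHz > fs/2 = 4.87 kHz, folds to fs − 6.68 kHz = 3.06 kHz.
17.42 kHz mod fs = 7.68 kHz.
7.68 kHz > fs/2 = 4.87 kHz, folds to fs − 7.68 kHz = 2.06 kHz.
7.98 kHz > fs/2 = 4.87 kHz, folds to fs − 7.98 kHz = 1.76 kHz.
39.1 kHz mod fs = 0.14 kHz.
0.14 kHz ≤ fs/2 = 4.87 kHz, appears at 0.14 kHz.
36.9 kHz mod fs = 7.68 kHz.
7.68 kHz > fs/2 = 4.87 kHz, folds to fs − 7.68 kHz = 2.06 kHz.
Distinct values: {0.14 kHz, 1.76 kHz, 2.06 kHz, 3.06 kHz}.

0.14 kHz, 1.76 kHz, 2.06 kHz, 3.06 kHz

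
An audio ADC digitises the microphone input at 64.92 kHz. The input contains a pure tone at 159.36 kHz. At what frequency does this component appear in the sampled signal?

29.52 kHz

159.36 kHz mod fs = 29.52 kHz.
29.52 kHz ≤ fs/2 = 32.46 kHz, appears at 29.52 kHz.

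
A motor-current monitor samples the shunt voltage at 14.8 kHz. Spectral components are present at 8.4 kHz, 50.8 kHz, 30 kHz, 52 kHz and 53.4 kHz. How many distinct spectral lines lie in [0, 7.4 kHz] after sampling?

4

fs/2 = 7.4 kHz.
8.4 kHz > fs/2 = 7.4 kHz, folds to fs − 8.4 kHz = 6.4 kHz.
50.8 kHz mod fs = 6.4 kHz.
6.4 kHz ≤ fs/2 = 7.4 kHz, appears at 6.4 kHz.
30 kHz mod fs = 0.4 kHz.
0.4 kHz ≤ fs/2 = 7.4 kHz, appears at 0.4 kHz.
52 kHz mod fs = 7.6 kHz.
7.6 kHz > fs/2 = 7.4 kHz, folds to fs − 7.6 kHz = 7.2 kHz.
53.4 kHz mod fs = 9 kHz.
9 kHz > fs/2 = 7.4 kHz, folds to fs − 9 kHz = 5.8 kHz.
Distinct values: {0.4 kHz, 5.8 kHz, 6.4 kHz, 7.2 kHz} → 4.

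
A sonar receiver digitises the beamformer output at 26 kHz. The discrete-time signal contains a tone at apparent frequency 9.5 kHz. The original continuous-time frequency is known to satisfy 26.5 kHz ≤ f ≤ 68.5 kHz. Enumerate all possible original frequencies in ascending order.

35.5 kHz, 42.5 kHz, 61.5 kHz, 68.5 kHz

Frequencies that alias to 9.5 kHz are k·fs ± 9.5 kHz for integer k ≥ 0.
k=0: 9.5 kHz.
k=1: 16.5 kHz, 35.5 kHz.
k=2: 42.5 kHz, 61.5 kHz.
k=3: 68.5 kHz, 87.5 kHz.
k=4: 94.5 kHz, 113.5 kHz.
Within [26.5 kHz, 68.5 kHz]: 35.5 kHz, 42.5 kHz, 61.5 kHz, 68.5 kHz.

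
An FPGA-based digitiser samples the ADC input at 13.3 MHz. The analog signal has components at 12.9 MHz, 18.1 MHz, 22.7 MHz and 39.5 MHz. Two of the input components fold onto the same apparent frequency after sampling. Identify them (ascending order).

fs/2 = 6.65 MHz.
12.9 MHz > fs/2 = 6.65 MHz, folds to fs − 12.9 MHz = 0.4 MHz.
18.1 MHz mod fs = 4.8 MHz.
4.8 MHz ≤ fs/2 = 6.65 MHz, appears at 4.8 MHz.
22.7 MHz mod fs = 9.4 MHz.
9.4 MHz > fs/2 = 6.65 MHz, folds to fs − 9.4 MHz = 3.9 MHz.
39.5 MHz mod fs = 12.9 MHz.
12.9 MHz > fs/2 = 6.65 MHz, folds to fs − 12.9 MHz = 0.4 MHz.
12.9 MHz and 39.5 MHz both map to 0.4 MHz.

12.9 MHz, 39.5 MHz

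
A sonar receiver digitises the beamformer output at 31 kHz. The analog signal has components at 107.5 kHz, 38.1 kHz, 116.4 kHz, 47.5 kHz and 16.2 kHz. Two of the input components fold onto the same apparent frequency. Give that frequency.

14.5 kHz

fs/2 = 15.5 kHz.
107.5 kHz mod fs = 14.5 kHz.
14.5 kHz ≤ fs/2 = 15.5 kHz, appears at 14.5 kHz.
38.1 kHz mod fs = 7.1 kHz.
7.1 kHz ≤ fs/2 = 15.5 kHz, appears at 7.1 kHz.
116.4 kHz mod fs = 23.4 kHz.
23.4 kHz > fs/2 = 15.5 kHz, folds to fs − 23.4 kHz = 7.6 kHz.
47.5 kHz mod fs = 16.5 kHz.
16.5 kHz > fs/2 = 15.5 kHz, folds to fs − 16.5 kHz = 14.5 kHz.
16.2 kHz > fs/2 = 15.5 kHz, folds to fs − 16.2 kHz = 14.8 kHz.
47.5 kHz and 107.5 kHz both map to 14.5 kHz.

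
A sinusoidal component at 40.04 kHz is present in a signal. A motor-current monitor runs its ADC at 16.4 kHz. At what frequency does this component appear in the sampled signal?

40.04 kHz mod fs = 7.24 kHz.
7.24 kHz ≤ fs/2 = 8.2 kHz, appears at 7.24 kHz.

7.24 kHz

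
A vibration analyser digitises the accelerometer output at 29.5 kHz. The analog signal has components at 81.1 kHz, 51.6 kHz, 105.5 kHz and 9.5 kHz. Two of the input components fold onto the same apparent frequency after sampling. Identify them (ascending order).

fs/2 = 14.75 kHz.
81.1 kHz mod fs = 22.1 kHz.
22.1 kHz > fs/2 = 14.75 kHz, folds to fs − 22.1 kHz = 7.4 kHz.
51.6 kHz mod fs = 22.1 kHz.
22.1 kHz > fs/2 = 14.75 kHz, folds to fs − 22.1 kHz = 7.4 kHz.
105.5 kHz mod fs = 17 kHz.
17 kHz > fs/2 = 14.75 kHz, folds to fs − 17 kHz = 12.5 kHz.
9.5 kHz ≤ fs/2 = 14.75 kHz, passes unchanged.
51.6 kHz and 81.1 kHz both map to 7.4 kHz.

51.6 kHz, 81.1 kHz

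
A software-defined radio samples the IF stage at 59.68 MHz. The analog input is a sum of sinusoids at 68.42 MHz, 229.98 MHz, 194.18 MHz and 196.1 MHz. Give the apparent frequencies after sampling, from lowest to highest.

fs/2 = 29.84 MHz.
68.42 MHz mod fs = 8.74 MHz.
8.74 MHz ≤ fs/2 = 29.84 MHz, appears at 8.74 MHz.
229.98 MHz mod fs = 50.94 MHz.
50.94 MHz > fs/2 = 29.84 MHz, folds to fs − 50.94 MHz = 8.74 MHz.
194.18 MHz mod fs = 15.14 MHz.
15.14 MHz ≤ fs/2 = 29.84 MHz, appears at 15.14 MHz.
196.1 MHz mod fs = 17.06 MHz.
17.06 MHz ≤ fs/2 = 29.84 MHz, appears at 17.06 MHz.
Distinct values: {8.74 MHz, 15.14 MHz, 17.06 MHz}.

8.74 MHz, 15.14 MHz, 17.06 MHz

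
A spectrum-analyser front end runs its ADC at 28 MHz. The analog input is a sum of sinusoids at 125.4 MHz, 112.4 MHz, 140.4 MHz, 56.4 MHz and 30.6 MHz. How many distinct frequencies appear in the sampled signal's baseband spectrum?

3

fs/2 = 14 MHz.
125.4 MHz mod fs = 13.4 MHz.
13.4 MHz ≤ fs/2 = 14 MHz, appears at 13.4 MHz.
112.4 MHz mod fs = 0.4 MHz.
0.4 MHz ≤ fs/2 = 14 MHz, appears at 0.4 MHz.
140.4 MHz mod fs = 0.4 MHz.
0.4 MHz ≤ fs/2 = 14 MHz, appears at 0.4 MHz.
56.4 MHz mod fs = 0.4 MHz.
0.4 MHz ≤ fs/2 = 14 MHz, appears at 0.4 MHz.
30.6 MHz mod fs = 2.6 MHz.
2.6 MHz ≤ fs/2 = 14 MHz, appears at 2.6 MHz.
Distinct values: {0.4 MHz, 2.6 MHz, 13.4 MHz} → 3.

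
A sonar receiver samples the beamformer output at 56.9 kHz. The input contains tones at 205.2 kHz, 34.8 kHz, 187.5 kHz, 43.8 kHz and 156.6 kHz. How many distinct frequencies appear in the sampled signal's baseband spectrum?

fs/2 = 28.45 kHz.
205.2 kHz mod fs = 34.5 kHz.
34.5 kHz > fs/2 = 28.45 kHz, folds to fs − 34.5 kHz = 22.4 kHz.
34.8 kHz > fs/2 = 28.45 kHz, folds to fs − 34.8 kHz = 22.1 kHz.
187.5 kHz mod fs = 16.8 kHz.
16.8 kHz ≤ fs/2 = 28.45 kHz, appears at 16.8 kHz.
43.8 kHz > fs/2 = 28.45 kHz, folds to fs − 43.8 kHz = 13.1 kHz.
156.6 kHz mod fs = 42.8 kHz.
42.8 kHz > fs/2 = 28.45 kHz, folds to fs − 42.8 kHz = 14.1 kHz.
Distinct values: {13.1 kHz, 14.1 kHz, 16.8 kHz, 22.1 kHz, 22.4 kHz} → 5.

5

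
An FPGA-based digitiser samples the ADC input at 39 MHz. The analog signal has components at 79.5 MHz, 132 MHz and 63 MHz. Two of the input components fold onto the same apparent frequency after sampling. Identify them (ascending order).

fs/2 = 19.5 MHz.
79.5 MHz mod fs = 1.5 MHz.
1.5 MHz ≤ fs/2 = 19.5 MHz, appears at 1.5 MHz.
132 MHz mod fs = 15 MHz.
15 MHz ≤ fs/2 = 19.5 MHz, appears at 15 MHz.
63 MHz mod fs = 24 MHz.
24 MHz > fs/2 = 19.5 MHz, folds to fs − 24 MHz = 15 MHz.
63 MHz and 132 MHz both map to 15 MHz.

63 MHz, 132 MHz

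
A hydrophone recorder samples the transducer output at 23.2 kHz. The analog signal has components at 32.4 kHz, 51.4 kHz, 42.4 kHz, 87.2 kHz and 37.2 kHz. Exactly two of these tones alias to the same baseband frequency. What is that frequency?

9.2 kHz

fs/2 = 11.6 kHz.
32.4 kHz mod fs = 9.2 kHz.
9.2 kHz ≤ fs/2 = 11.6 kHz, appears at 9.2 kHz.
51.4 kHz mod fs = 5 kHz.
5 kHz ≤ fs/2 = 11.6 kHz, appears at 5 kHz.
42.4 kHz mod fs = 19.2 kHz.
19.2 kHz > fs/2 = 11.6 kHz, folds to fs − 19.2 kHz = 4 kHz.
87.2 kHz mod fs = 17.6 kHz.
17.6 kHz > fs/2 = 11.6 kHz, folds to fs − 17.6 kHz = 5.6 kHz.
37.2 kHz mod fs = 14 kHz.
14 kHz > fs/2 = 11.6 kHz, folds to fs − 14 kHz = 9.2 kHz.
32.4 kHz and 37.2 kHz both map to 9.2 kHz.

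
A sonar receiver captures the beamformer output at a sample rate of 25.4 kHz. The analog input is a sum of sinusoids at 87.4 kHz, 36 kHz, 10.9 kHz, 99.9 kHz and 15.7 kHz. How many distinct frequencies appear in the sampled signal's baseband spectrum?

5

fs/2 = 12.7 kHz.
87.4 kHz mod fs = 11.2 kHz.
11.2 kHz ≤ fs/2 = 12.7 kHz, appears at 11.2 kHz.
36 kHz mod fs = 10.6 kHz.
10.6 kHz ≤ fs/2 = 12.7 kHz, appears at 10.6 kHz.
10.9 kHz ≤ fs/2 = 12.7 kHz, passes unchanged.
99.9 kHz mod fs = 23.7 kHz.
23.7 kHz > fs/2 = 12.7 kHz, folds to fs − 23.7 kHz = 1.7 kHz.
15.7 kHz > fs/2 = 12.7 kHz, folds to fs − 15.7 kHz = 9.7 kHz.
Distinct values: {1.7 kHz, 9.7 kHz, 10.6 kHz, 10.9 kHz, 11.2 kHz} → 5.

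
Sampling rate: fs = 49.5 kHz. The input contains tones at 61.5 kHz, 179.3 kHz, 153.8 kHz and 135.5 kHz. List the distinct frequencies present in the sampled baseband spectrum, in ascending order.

fs/2 = 24.75 kHz.
61.5 kHz mod fs = 12 kHz.
12 kHz ≤ fs/2 = 24.75 kHz, appears at 12 kHz.
179.3 kHz mod fs = 30.8 kHz.
30.8 kHz > fs/2 = 24.75 kHz, folds to fs − 30.8 kHz = 18.7 kHz.
153.8 kHz mod fs = 5.3 kHz.
5.3 kHz ≤ fs/2 = 24.75 kHz, appears at 5.3 kHz.
135.5 kHz mod fs = 36.5 kHz.
36.5 kHz > fs/2 = 24.75 kHz, folds to fs − 36.5 kHz = 13 kHz.
Distinct values: {5.3 kHz, 12 kHz, 13 kHz, 18.7 kHz}.

5.3 kHz, 12 kHz, 13 kHz, 18.7 kHz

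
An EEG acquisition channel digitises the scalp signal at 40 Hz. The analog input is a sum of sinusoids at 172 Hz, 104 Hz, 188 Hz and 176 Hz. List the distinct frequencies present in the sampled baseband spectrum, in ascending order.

fs/2 = 20 Hz.
172 Hz mod fs = 12 Hz.
12 Hz ≤ fs/2 = 20 Hz, appears at 12 Hz.
104 Hz mod fs = 24 Hz.
24 Hz > fs/2 = 20 Hz, folds to fs − 24 Hz = 16 Hz.
188 Hz mod fs = 28 Hz.
28 Hz > fs/2 = 20 Hz, folds to fs − 28 Hz = 12 Hz.
176 Hz mod fs = 16 Hz.
16 Hz ≤ fs/2 = 20 Hz, appears at 16 Hz.
Distinct values: {12 Hz, 16 Hz}.

12 Hz, 16 Hz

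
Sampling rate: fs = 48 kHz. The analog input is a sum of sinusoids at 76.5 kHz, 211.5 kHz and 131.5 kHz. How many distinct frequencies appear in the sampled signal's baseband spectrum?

2

fs/2 = 24 kHz.
76.5 kHz mod fs = 28.5 kHz.
28.5 kHz > fs/2 = 24 kHz, folds to fs − 28.5 kHz = 19.5 kHz.
211.5 kHz mod fs = 19.5 kHz.
19.5 kHz ≤ fs/2 = 24 kHz, appears at 19.5 kHz.
131.5 kHz mod fs = 35.5 kHz.
35.5 kHz > fs/2 = 24 kHz, folds to fs − 35.5 kHz = 12.5 kHz.
Distinct values: {12.5 kHz, 19.5 kHz} → 2.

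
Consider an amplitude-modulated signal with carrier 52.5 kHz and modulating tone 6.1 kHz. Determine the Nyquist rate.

117.2 kHz

AM sidebands sit at fc ± fm = 46.4 kHz and 58.6 kHz.
Highest-frequency component: 58.6 kHz.
Nyquist rate = 2 × 58.6 kHz = 117.2 kHz.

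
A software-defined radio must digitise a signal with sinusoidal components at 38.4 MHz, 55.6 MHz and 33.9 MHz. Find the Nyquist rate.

111.2 MHz

Highest-frequency component: 55.6 MHz.
Nyquist rate = 2 × 55.6 MHz = 111.2 MHz.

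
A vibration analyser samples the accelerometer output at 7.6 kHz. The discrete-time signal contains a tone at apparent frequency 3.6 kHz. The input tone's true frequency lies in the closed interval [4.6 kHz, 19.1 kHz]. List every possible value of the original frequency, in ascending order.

11.2 kHz, 11.6 kHz, 18.8 kHz

Frequencies that alias to 3.6 kHz are k·fs ± 3.6 kHz for integer k ≥ 0.
k=0: 3.6 kHz.
k=1: 4 kHz, 11.2 kHz.
k=2: 11.6 kHz, 18.8 kHz.
k=3: 19.2 kHz, 26.4 kHz.
Within [4.6 kHz, 19.1 kHz]: 11.2 kHz, 11.6 kHz, 18.8 kHz.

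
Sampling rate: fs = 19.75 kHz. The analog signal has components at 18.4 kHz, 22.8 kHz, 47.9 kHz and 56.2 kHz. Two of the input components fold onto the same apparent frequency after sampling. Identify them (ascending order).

22.8 kHz, 56.2 kHz

fs/2 = 9.875 kHz.
18.4 kHz > fs/2 = 9.875 kHz, folds to fs − 18.4 kHz = 1.35 kHz.
22.8 kHz mod fs = 3.05 kHz.
3.05 kHz ≤ fs/2 = 9.875 kHz, appears at 3.05 kHz.
47.9 kHz mod fs = 8.4 kHz.
8.4 kHz ≤ fs/2 = 9.875 kHz, appears at 8.4 kHz.
56.2 kHz mod fs = 16.7 kHz.
16.7 kHz > fs/2 = 9.875 kHz, folds to fs − 16.7 kHz = 3.05 kHz.
22.8 kHz and 56.2 kHz both map to 3.05 kHz.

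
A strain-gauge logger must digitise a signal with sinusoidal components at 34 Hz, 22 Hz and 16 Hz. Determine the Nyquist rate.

Highest-frequency component: 34 Hz.
Nyquist rate = 2 × 34 Hz = 68 Hz.

68 Hz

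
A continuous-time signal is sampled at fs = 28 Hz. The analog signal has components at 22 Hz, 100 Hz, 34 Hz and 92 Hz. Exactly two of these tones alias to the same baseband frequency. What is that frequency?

6 Hz

fs/2 = 14 Hz.
22 Hz > fs/2 = 14 Hz, folds to fs − 22 Hz = 6 Hz.
100 Hz mod fs = 16 Hz.
16 Hz > fs/2 = 14 Hz, folds to fs − 16 Hz = 12 Hz.
34 Hz mod fs = 6 Hz.
6 Hz ≤ fs/2 = 14 Hz, appears at 6 Hz.
92 Hz mod fs = 8 Hz.
8 Hz ≤ fs/2 = 14 Hz, appears at 8 Hz.
22 Hz and 34 Hz both map to 6 Hz.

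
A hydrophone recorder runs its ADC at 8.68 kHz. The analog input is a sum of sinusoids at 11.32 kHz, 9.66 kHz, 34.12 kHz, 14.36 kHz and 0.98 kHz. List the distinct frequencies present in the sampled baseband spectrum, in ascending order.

0.6 kHz, 0.98 kHz, 2.64 kHz, 3 kHz

fs/2 = 4.34 kHz.
11.32 kHz mod fs = 2.64 kHz.
2.64 kHz ≤ fs/2 = 4.34 kHz, appears at 2.64 kHz.
9.66 kHz mod fs = 0.98 kHz.
0.98 kHz ≤ fs/2 = 4.34 kHz, appears at 0.98 kHz.
34.12 kHz mod fs = 8.08 kHz.
8.08 kHz > fs/2 = 4.34 kHz, folds to fs − 8.08 kHz = 0.6 kHz.
14.36 kHz mod fs = 5.68 kHz.
5.68 kHz > fs/2 = 4.34 kHz, folds to fs − 5.68 kHz = 3 kHz.
0.98 kHz ≤ fs/2 = 4.34 kHz, passes unchanged.
Distinct values: {0.6 kHz, 0.98 kHz, 2.64 kHz, 3 kHz}.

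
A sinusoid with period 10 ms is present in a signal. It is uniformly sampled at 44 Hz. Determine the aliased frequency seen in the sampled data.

12 Hz

T = 10 ms → f = 1/T = 100 Hz.
100 Hz mod fs = 12 Hz.
12 Hz ≤ fs/2 = 22 Hz, appears at 12 Hz.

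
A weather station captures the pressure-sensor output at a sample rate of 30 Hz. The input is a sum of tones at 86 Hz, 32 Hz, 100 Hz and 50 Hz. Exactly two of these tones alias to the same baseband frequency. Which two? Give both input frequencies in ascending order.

fs/2 = 15 Hz.
86 Hz mod fs = 26 Hz.
26 Hz > fs/2 = 15 Hz, folds to fs − 26 Hz = 4 Hz.
32 Hz mod fs = 2 Hz.
2 Hz ≤ fs/2 = 15 Hz, appears at 2 Hz.
100 Hz mod fs = 10 Hz.
10 Hz ≤ fs/2 = 15 Hz, appears at 10 Hz.
50 Hz mod fs = 20 Hz.
20 Hz > fs/2 = 15 Hz, folds to fs − 20 Hz = 10 Hz.
50 Hz and 100 Hz both map to 10 Hz.

50 Hz, 100 Hz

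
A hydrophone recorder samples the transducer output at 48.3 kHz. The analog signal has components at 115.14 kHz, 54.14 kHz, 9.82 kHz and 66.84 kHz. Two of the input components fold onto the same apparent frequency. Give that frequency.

fs/2 = 24.15 kHz.
115.14 kHz mod fs = 18.54 kHz.
18.54 kHz ≤ fs/2 = 24.15 kHz, appears at 18.54 kHz.
54.14 kHz mod fs = 5.84 kHz.
5.84 kHz ≤ fs/2 = 24.15 kHz, appears at 5.84 kHz.
9.82 kHz ≤ fs/2 = 24.15 kHz, passes unchanged.
66.84 kHz mod fs = 18.54 kHz.
18.54 kHz ≤ fs/2 = 24.15 kHz, appears at 18.54 kHz.
66.84 kHz and 115.14 kHz both map to 18.54 kHz.

18.54 kHz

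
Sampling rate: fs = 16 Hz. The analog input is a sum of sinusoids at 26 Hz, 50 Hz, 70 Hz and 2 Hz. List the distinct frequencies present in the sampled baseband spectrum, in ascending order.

2 Hz, 6 Hz

fs/2 = 8 Hz.
26 Hz mod fs = 10 Hz.
10 Hz > fs/2 = 8 Hz, folds to fs − 10 Hz = 6 Hz.
50 Hz mod fs = 2 Hz.
2 Hz ≤ fs/2 = 8 Hz, appears at 2 Hz.
70 Hz mod fs = 6 Hz.
6 Hz ≤ fs/2 = 8 Hz, appears at 6 Hz.
2 Hz ≤ fs/2 = 8 Hz, passes unchanged.
Distinct values: {2 Hz, 6 Hz}.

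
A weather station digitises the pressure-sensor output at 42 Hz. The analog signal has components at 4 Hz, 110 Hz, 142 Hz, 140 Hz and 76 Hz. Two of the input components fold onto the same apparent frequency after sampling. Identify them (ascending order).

fs/2 = 21 Hz.
4 Hz ≤ fs/2 = 21 Hz, passes unchanged.
110 Hz mod fs = 26 Hz.
26 Hz > fs/2 = 21 Hz, folds to fs − 26 Hz = 16 Hz.
142 Hz mod fs = 16 Hz.
16 Hz ≤ fs/2 = 21 Hz, appears at 16 Hz.
140 Hz mod fs = 14 Hz.
14 Hz ≤ fs/2 = 21 Hz, appears at 14 Hz.
76 Hz mod fs = 34 Hz.
34 Hz > fs/2 = 21 Hz, folds to fs − 34 Hz = 8 Hz.
110 Hz and 142 Hz both map to 16 Hz.

110 Hz, 142 Hz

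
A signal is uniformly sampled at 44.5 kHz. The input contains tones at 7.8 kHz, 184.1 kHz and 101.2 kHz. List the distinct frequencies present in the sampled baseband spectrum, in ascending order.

6.1 kHz, 7.8 kHz, 12.2 kHz

fs/2 = 22.25 kHz.
7.8 kHz ≤ fs/2 = 22.25 kHz, passes unchanged.
184.1 kHz mod fs = 6.1 kHz.
6.1 kHz ≤ fs/2 = 22.25 kHz, appears at 6.1 kHz.
101.2 kHz mod fs = 12.2 kHz.
12.2 kHz ≤ fs/2 = 22.25 kHz, appears at 12.2 kHz.
Distinct values: {6.1 kHz, 7.8 kHz, 12.2 kHz}.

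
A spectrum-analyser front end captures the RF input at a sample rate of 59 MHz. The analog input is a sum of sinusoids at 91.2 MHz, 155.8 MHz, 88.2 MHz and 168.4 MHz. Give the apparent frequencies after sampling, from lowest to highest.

fs/2 = 29.5 MHz.
91.2 MHz mod fs = 32.2 MHz.
32.2 MHz > fs/2 = 29.5 MHz, folds to fs − 32.2 MHz = 26.8 MHz.
155.8 MHz mod fs = 37.8 MHz.
37.8 MHz > fs/2 = 29.5 MHz, folds to fs − 37.8 MHz = 21.2 MHz.
88.2 MHz mod fs = 29.2 MHz.
29.2 MHz ≤ fs/2 = 29.5 MHz, appears at 29.2 MHz.
168.4 MHz mod fs = 50.4 MHz.
50.4 MHz > fs/2 = 29.5 MHz, folds to fs − 50.4 MHz = 8.6 MHz.
Distinct values: {8.6 MHz, 21.2 MHz, 26.8 MHz, 29.2 MHz}.

8.6 MHz, 21.2 MHz, 26.8 MHz, 29.2 MHz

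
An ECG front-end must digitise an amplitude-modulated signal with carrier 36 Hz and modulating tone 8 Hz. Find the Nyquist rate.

AM sidebands sit at fc ± fm = 28 Hz and 44 Hz.
Highest-frequency component: 44 Hz.
Nyquist rate = 2 × 44 Hz = 88 Hz.

88 Hz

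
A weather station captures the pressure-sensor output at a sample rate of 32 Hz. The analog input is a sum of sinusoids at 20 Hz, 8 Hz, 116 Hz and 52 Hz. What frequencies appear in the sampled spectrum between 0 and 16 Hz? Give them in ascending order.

8 Hz, 12 Hz

fs/2 = 16 Hz.
20 Hz > fs/2 = 16 Hz, folds to fs − 20 Hz = 12 Hz.
8 Hz ≤ fs/2 = 16 Hz, passes unchanged.
116 Hz mod fs = 20 Hz.
20 Hz > fs/2 = 16 Hz, folds to fs − 20 Hz = 12 Hz.
52 Hz mod fs = 20 Hz.
20 Hz > fs/2 = 16 Hz, folds to fs − 20 Hz = 12 Hz.
Distinct values: {8 Hz, 12 Hz}.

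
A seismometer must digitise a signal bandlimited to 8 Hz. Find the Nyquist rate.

Nyquist rate = 2 × 8 Hz = 16 Hz.

16 Hz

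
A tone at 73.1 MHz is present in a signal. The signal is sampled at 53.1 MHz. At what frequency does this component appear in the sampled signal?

73.1 MHz mod fs = 20 MHz.
20 MHz ≤ fs/2 = 26.55 MHz, appears at 20 MHz.

20 MHz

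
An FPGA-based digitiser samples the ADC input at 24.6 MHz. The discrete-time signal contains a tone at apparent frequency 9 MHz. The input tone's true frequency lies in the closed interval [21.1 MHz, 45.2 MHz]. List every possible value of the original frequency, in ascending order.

Frequencies that alias to 9 MHz are k·fs ± 9 MHz for integer k ≥ 0.
k=0: 9 MHz.
k=1: 15.6 MHz, 33.6 MHz.
k=2: 40.2 MHz, 58.2 MHz.
k=3: 64.8 MHz, 82.8 MHz.
Within [21.1 MHz, 45.2 MHz]: 33.6 MHz, 40.2 MHz.

33.6 MHz, 40.2 MHz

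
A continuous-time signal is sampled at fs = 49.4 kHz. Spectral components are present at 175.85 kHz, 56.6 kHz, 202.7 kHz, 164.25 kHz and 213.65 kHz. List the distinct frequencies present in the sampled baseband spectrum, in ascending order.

fs/2 = 24.7 kHz.
175.85 kHz mod fs = 27.65 kHz.
27.65 kHz > fs/2 = 24.7 kHz, folds to fs − 27.65 kHz = 21.75 kHz.
56.6 kHz mod fs = 7.2 kHz.
7.2 kHz ≤ fs/2 = 24.7 kHz, appears at 7.2 kHz.
202.7 kHz mod fs = 5.1 kHz.
5.1 kHz ≤ fs/2 = 24.7 kHz, appears at 5.1 kHz.
164.25 kHz mod fs = 16.05 kHz.
16.05 kHz ≤ fs/2 = 24.7 kHz, appears at 16.05 kHz.
213.65 kHz mod fs = 16.05 kHz.
16.05 kHz ≤ fs/2 = 24.7 kHz, appears at 16.05 kHz.
Distinct values: {5.1 kHz, 7.2 kHz, 16.05 kHz, 21.75 kHz}.

5.1 kHz, 7.2 kHz, 16.05 kHz, 21.75 kHz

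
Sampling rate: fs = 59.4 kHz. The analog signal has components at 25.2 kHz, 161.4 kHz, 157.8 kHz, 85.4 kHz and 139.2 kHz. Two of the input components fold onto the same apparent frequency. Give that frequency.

fs/2 = 29.7 kHz.
25.2 kHz ≤ fs/2 = 29.7 kHz, passes unchanged.
161.4 kHz mod fs = 42.6 kHz.
42.6 kHz > fs/2 = 29.7 kHz, folds to fs − 42.6 kHz = 16.8 kHz.
157.8 kHz mod fs = 39 kHz.
39 kHz > fs/2 = 29.7 kHz, folds to fs − 39 kHz = 20.4 kHz.
85.4 kHz mod fs = 26 kHz.
26 kHz ≤ fs/2 = 29.7 kHz, appears at 26 kHz.
139.2 kHz mod fs = 20.4 kHz.
20.4 kHz ≤ fs/2 = 29.7 kHz, appears at 20.4 kHz.
139.2 kHz and 157.8 kHz both map to 20.4 kHz.

20.4 kHz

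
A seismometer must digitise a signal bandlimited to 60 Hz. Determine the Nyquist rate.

Nyquist rate = 2 × 60 Hz = 120 Hz.

120 Hz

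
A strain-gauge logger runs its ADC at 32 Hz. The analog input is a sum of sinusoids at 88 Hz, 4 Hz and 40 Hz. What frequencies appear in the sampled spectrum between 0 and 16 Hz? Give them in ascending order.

fs/2 = 16 Hz.
88 Hz mod fs = 24 Hz.
24 Hz > fs/2 = 16 Hz, folds to fs − 24 Hz = 8 Hz.
4 Hz ≤ fs/2 = 16 Hz, passes unchanged.
40 Hz mod fs = 8 Hz.
8 Hz ≤ fs/2 = 16 Hz, appears at 8 Hz.
Distinct values: {4 Hz, 8 Hz}.

4 Hz, 8 Hz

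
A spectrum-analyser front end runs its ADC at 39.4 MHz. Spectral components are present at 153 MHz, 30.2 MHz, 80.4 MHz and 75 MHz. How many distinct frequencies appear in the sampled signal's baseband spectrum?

4

fs/2 = 19.7 MHz.
153 MHz mod fs = 34.8 MHz.
34.8 MHz > fs/2 = 19.7 MHz, folds to fs − 34.8 MHz = 4.6 MHz.
30.2 MHz > fs/2 = 19.7 MHz, folds to fs − 30.2 MHz = 9.2 MHz.
80.4 MHz mod fs = 1.6 MHz.
1.6 MHz ≤ fs/2 = 19.7 MHz, appears at 1.6 MHz.
75 MHz mod fs = 35.6 MHz.
35.6 MHz > fs/2 = 19.7 MHz, folds to fs − 35.6 MHz = 3.8 MHz.
Distinct values: {1.6 MHz, 3.8 MHz, 4.6 MHz, 9.2 MHz} → 4.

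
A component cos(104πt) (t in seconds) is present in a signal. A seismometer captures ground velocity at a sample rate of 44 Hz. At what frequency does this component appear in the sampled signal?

ω = 104π rad/s → f = ω/(2π) = 52 Hz.
52 Hz mod fs = 8 Hz.
8 Hz ≤ fs/2 = 22 Hz, appears at 8 Hz.

8 Hz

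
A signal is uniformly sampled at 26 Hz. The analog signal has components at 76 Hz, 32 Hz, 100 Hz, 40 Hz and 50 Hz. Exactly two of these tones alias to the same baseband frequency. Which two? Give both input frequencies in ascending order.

fs/2 = 13 Hz.
76 Hz mod fs = 24 Hz.
24 Hz > fs/2 = 13 Hz, folds to fs − 24 Hz = 2 Hz.
32 Hz mod fs = 6 Hz.
6 Hz ≤ fs/2 = 13 Hz, appears at 6 Hz.
100 Hz mod fs = 22 Hz.
22 Hz > fs/2 = 13 Hz, folds to fs − 22 Hz = 4 Hz.
40 Hz mod fs = 14 Hz.
14 Hz > fs/2 = 13 Hz, folds to fs − 14 Hz = 12 Hz.
50 Hz mod fs = 24 Hz.
24 Hz > fs/2 = 13 Hz, folds to fs − 24 Hz = 2 Hz.
50 Hz and 76 Hz both map to 2 Hz.

50 Hz, 76 Hz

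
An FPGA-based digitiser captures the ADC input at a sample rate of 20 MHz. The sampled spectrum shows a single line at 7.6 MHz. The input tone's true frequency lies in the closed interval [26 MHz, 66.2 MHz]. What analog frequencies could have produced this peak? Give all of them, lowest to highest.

Frequencies that alias to 7.6 MHz are k·fs ± 7.6 MHz for integer k ≥ 0.
k=0: 7.6 MHz.
k=1: 12.4 MHz, 27.6 MHz.
k=2: 32.4 MHz, 47.6 MHz.
k=3: 52.4 MHz, 67.6 MHz.
k=4: 72.4 MHz, 87.6 MHz.
Within [26 MHz, 66.2 MHz]: 27.6 MHz, 32.4 MHz, 47.6 MHz, 52.4 MHz.

27.6 MHz, 32.4 MHz, 47.6 MHz, 52.4 MHz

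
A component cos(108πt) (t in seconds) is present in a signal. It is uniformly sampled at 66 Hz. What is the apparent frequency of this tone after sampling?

12 Hz

ω = 108π rad/s → f = ω/(2π) = 54 Hz.
54 Hz > fs/2 = 33 Hz, folds to fs − 54 Hz = 12 Hz.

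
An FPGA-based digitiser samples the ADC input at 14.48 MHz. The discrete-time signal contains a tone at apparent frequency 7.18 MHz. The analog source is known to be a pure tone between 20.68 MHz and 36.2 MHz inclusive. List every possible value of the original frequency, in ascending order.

Frequencies that alias to 7.18 MHz are k·fs ± 7.18 MHz for integer k ≥ 0.
k=0: 7.18 MHz.
k=1: 7.3 MHz, 21.66 MHz.
k=2: 21.78 MHz, 36.14 MHz.
k=3: 36.26 MHz, 50.62 MHz.
Within [20.68 MHz, 36.2 MHz]: 21.66 MHz, 21.78 MHz, 36.14 MHz.

21.66 MHz, 21.78 MHz, 36.14 MHz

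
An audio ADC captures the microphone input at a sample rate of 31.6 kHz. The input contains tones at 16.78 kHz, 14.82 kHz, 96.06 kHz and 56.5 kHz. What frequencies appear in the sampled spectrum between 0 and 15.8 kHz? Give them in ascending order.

fs/2 = 15.8 kHz.
16.78 kHz > fs/2 = 15.8 kHz, folds to fs − 16.78 kHz = 14.82 kHz.
14.82 kHz ≤ fs/2 = 15.8 kHz, passes unchanged.
96.06 kHz mod fs = 1.26 kHz.
1.26 kHz ≤ fs/2 = 15.8 kHz, appears at 1.26 kHz.
56.5 kHz mod fs = 24.9 kHz.
24.9 kHz > fs/2 = 15.8 kHz, folds to fs − 24.9 kHz = 6.7 kHz.
Distinct values: {1.26 kHz, 6.7 kHz, 14.82 kHz}.

1.26 kHz, 6.7 kHz, 14.82 kHz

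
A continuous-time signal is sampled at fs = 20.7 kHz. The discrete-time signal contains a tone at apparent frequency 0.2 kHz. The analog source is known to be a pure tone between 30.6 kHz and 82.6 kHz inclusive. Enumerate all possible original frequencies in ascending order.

41.2 kHz, 41.6 kHz, 61.9 kHz, 62.3 kHz, 82.6 kHz

Frequencies that alias to 0.2 kHz are k·fs ± 0.2 kHz for integer k ≥ 0.
k=0: 0.2 kHz.
k=1: 20.5 kHz, 20.9 kHz.
k=2: 41.2 kHz, 41.6 kHz.
k=3: 61.9 kHz, 62.3 kHz.
k=4: 82.6 kHz, 83 kHz.
k=5: 103.3 kHz, 103.7 kHz.
Within [30.6 kHz, 82.6 kHz]: 41.2 kHz, 41.6 kHz, 61.9 kHz, 62.3 kHz, 82.6 kHz.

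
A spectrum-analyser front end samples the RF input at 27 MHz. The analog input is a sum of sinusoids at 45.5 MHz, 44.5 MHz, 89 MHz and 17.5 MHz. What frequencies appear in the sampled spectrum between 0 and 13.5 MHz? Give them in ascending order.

8 MHz, 8.5 MHz, 9.5 MHz

fs/2 = 13.5 MHz.
45.5 MHz mod fs = 18.5 MHz.
18.5 MHz > fs/2 = 13.5 MHz, folds to fs − 18.5 MHz = 8.5 MHz.
44.5 MHz mod fs = 17.5 MHz.
17.5 MHz > fs/2 = 13.5 MHz, folds to fs − 17.5 MHz = 9.5 MHz.
89 MHz mod fs = 8 MHz.
8 MHz ≤ fs/2 = 13.5 MHz, appears at 8 MHz.
17.5 MHz > fs/2 = 13.5 MHz, folds to fs − 17.5 MHz = 9.5 MHz.
Distinct values: {8 MHz, 8.5 MHz, 9.5 MHz}.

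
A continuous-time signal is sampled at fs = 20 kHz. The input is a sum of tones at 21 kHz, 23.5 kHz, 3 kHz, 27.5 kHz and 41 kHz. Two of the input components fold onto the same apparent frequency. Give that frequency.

1 kHz

fs/2 = 10 kHz.
21 kHz mod fs = 1 kHz.
1 kHz ≤ fs/2 = 10 kHz, appears at 1 kHz.
23.5 kHz mod fs = 3.5 kHz.
3.5 kHz ≤ fs/2 = 10 kHz, appears at 3.5 kHz.
3 kHz ≤ fs/2 = 10 kHz, passes unchanged.
27.5 kHz mod fs = 7.5 kHz.
7.5 kHz ≤ fs/2 = 10 kHz, appears at 7.5 kHz.
41 kHz mod fs = 1 kHz.
1 kHz ≤ fs/2 = 10 kHz, appears at 1 kHz.
21 kHz and 41 kHz both map to 1 kHz.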